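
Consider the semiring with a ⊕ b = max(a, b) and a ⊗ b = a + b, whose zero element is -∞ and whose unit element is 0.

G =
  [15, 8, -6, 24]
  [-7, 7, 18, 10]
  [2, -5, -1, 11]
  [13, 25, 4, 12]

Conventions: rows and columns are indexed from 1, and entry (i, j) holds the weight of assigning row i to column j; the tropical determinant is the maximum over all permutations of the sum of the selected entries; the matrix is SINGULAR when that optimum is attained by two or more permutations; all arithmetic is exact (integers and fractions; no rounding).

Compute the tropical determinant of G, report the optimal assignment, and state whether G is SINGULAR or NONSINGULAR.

σ = (1, 2, 3, 4): 15 + 7 + (-1) + 12 = 33
σ = (1, 2, 4, 3): 15 + 7 + 11 + 4 = 37
σ = (1, 3, 2, 4): 15 + 18 + (-5) + 12 = 40
σ = (1, 3, 4, 2): 15 + 18 + 11 + 25 = 69
σ = (1, 4, 2, 3): 15 + 10 + (-5) + 4 = 24
σ = (1, 4, 3, 2): 15 + 10 + (-1) + 25 = 49
σ = (2, 1, 3, 4): 8 + (-7) + (-1) + 12 = 12
σ = (2, 1, 4, 3): 8 + (-7) + 11 + 4 = 16
σ = (2, 3, 1, 4): 8 + 18 + 2 + 12 = 40
σ = (2, 3, 4, 1): 8 + 18 + 11 + 13 = 50
σ = (2, 4, 1, 3): 8 + 10 + 2 + 4 = 24
σ = (2, 4, 3, 1): 8 + 10 + (-1) + 13 = 30
σ = (3, 1, 2, 4): (-6) + (-7) + (-5) + 12 = -6
σ = (3, 1, 4, 2): (-6) + (-7) + 11 + 25 = 23
σ = (3, 2, 1, 4): (-6) + 7 + 2 + 12 = 15
σ = (3, 2, 4, 1): (-6) + 7 + 11 + 13 = 25
σ = (3, 4, 1, 2): (-6) + 10 + 2 + 25 = 31
σ = (3, 4, 2, 1): (-6) + 10 + (-5) + 13 = 12
σ = (4, 1, 2, 3): 24 + (-7) + (-5) + 4 = 16
σ = (4, 1, 3, 2): 24 + (-7) + (-1) + 25 = 41
σ = (4, 2, 1, 3): 24 + 7 + 2 + 4 = 37
σ = (4, 2, 3, 1): 24 + 7 + (-1) + 13 = 43
σ = (4, 3, 1, 2): 24 + 18 + 2 + 25 = 69
σ = (4, 3, 2, 1): 24 + 18 + (-5) + 13 = 50
Optimal value attained by: σ = (1, 3, 4, 2).
Answer: det⊕(G) = 69; verdict: SINGULAR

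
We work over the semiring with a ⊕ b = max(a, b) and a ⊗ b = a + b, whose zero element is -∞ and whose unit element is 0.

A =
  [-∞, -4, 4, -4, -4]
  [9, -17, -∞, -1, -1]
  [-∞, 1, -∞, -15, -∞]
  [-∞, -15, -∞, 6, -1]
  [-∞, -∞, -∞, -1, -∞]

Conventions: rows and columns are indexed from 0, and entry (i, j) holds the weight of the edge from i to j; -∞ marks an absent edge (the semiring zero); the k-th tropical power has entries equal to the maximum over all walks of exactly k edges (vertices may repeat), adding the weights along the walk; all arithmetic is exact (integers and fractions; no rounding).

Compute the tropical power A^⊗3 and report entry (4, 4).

A^⊗2:
  [5, 5, -∞, 2, -5]
  [-8, 5, 13, 5, 5]
  [10, -16, -∞, 0, 0]
  [-6, -9, -∞, 12, 5]
  [-∞, -16, -∞, 5, -2]
A^⊗3:
  [14, 1, 9, 8, 4]
  [14, 14, -4, 11, 4]
  [-7, 6, 14, 6, 6]
  [0, -3, -2, 18, 11]
  [-7, -10, -∞, 11, 4]
Key observation: the optimum is the walk 4->3->3->4, with weight (-1) + 6 + (-1) = 4.
Optimal value attained by: walk 4->3->3->4.
Answer: (A^⊗3)[4][4] = 4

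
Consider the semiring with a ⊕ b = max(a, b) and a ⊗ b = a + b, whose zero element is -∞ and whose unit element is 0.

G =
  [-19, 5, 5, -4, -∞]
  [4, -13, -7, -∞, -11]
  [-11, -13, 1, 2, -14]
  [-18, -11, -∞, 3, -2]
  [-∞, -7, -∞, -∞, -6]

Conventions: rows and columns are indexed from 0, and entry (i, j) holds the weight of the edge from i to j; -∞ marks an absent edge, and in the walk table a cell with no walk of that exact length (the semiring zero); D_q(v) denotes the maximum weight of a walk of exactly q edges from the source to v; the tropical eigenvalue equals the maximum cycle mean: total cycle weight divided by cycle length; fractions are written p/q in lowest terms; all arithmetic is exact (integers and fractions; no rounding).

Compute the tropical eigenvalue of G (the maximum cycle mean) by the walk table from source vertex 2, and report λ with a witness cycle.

q=0: [-∞, -∞, 0, -∞, -∞]
q=1: [-11, -13, 1, 2, -14]
q=2: [-9, -6, 2, 5, 0]
q=3: [-2, -4, 3, 8, 3]
q=4: [0, 3, 4, 11, 6]
q=5: [7, 5, 5, 14, 9]
Optimal cycle mean attained by: cycle 0->1->0, total 5 + 4, length 2.
Answer: λ = 9/2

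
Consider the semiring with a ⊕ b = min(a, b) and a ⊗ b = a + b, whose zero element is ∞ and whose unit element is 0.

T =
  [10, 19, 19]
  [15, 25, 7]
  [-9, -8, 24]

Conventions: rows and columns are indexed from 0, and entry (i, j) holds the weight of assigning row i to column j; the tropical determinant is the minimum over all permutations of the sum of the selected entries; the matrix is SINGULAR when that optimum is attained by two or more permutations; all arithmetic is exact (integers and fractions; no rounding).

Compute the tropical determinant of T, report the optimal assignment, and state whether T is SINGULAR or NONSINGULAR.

σ = (0, 1, 2): 10 + 25 + 24 = 59
σ = (0, 2, 1): 10 + 7 + (-8) = 9
σ = (1, 0, 2): 19 + 15 + 24 = 58
σ = (1, 2, 0): 19 + 7 + (-9) = 17
σ = (2, 0, 1): 19 + 15 + (-8) = 26
σ = (2, 1, 0): 19 + 25 + (-9) = 35
Optimal value attained by: σ = (0, 2, 1).
Answer: det⊕(T) = 9; verdict: NONSINGULAR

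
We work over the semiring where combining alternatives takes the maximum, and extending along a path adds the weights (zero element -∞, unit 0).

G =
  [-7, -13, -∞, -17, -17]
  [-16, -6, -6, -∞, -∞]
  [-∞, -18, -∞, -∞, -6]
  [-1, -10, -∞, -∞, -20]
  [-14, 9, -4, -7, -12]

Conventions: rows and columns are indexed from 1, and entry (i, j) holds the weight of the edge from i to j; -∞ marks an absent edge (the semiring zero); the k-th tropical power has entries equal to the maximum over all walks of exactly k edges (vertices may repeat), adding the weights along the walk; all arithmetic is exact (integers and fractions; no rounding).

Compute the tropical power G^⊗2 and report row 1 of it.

G^⊗2:
  [-14, -8, -19, -24, -24]
  [-22, -12, -12, -33, -12]
  [-20, 3, -10, -13, -18]
  [-8, -11, -16, -18, -18]
  [-7, 3, 3, -19, -10]
Answer: row 1 of G^⊗2 = [-14, -8, -19, -24, -24]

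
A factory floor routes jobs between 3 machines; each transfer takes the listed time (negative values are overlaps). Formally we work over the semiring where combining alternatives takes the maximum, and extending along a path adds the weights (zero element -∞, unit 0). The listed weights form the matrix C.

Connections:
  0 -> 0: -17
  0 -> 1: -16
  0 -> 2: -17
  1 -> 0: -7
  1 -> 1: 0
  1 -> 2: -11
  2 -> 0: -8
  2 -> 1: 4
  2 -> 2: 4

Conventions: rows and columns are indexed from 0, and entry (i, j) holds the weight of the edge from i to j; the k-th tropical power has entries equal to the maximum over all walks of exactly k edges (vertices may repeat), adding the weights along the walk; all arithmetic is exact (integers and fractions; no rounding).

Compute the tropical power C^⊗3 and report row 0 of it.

C^⊗2:
  [-23, -13, -13]
  [-7, 0, -7]
  [-3, 8, 8]
C^⊗3:
  [-20, -9, -9]
  [-7, 0, -3]
  [1, 12, 12]
Answer: row 0 of C^⊗3 = [-20, -9, -9]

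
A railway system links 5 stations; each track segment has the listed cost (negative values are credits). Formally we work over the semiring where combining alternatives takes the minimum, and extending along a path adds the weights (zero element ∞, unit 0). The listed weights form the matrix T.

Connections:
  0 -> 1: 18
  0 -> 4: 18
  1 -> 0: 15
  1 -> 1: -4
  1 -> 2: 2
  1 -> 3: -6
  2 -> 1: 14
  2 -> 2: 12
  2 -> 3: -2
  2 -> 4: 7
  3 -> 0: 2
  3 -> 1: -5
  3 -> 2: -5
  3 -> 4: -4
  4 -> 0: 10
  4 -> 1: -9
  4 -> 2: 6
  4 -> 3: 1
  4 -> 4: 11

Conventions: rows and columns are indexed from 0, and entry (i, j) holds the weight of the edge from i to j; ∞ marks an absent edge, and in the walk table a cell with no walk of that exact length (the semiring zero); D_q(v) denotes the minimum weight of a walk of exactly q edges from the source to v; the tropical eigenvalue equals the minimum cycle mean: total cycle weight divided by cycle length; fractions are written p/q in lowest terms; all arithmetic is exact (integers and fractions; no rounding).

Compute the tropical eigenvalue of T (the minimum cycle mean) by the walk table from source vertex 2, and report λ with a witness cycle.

q=0: [∞, ∞, 0, ∞, ∞]
q=1: [∞, 14, 12, -2, 7]
q=2: [0, -7, -7, 8, -6]
q=3: [4, -15, -5, -13, 0]
q=4: [-11, -19, -18, -21, -17]
q=5: [-19, -26, -26, -25, -25]
Optimal cycle mean attained by: cycle 1->3->4->1, total (-6) + (-4) + (-9), length 3.
Answer: λ = -19/3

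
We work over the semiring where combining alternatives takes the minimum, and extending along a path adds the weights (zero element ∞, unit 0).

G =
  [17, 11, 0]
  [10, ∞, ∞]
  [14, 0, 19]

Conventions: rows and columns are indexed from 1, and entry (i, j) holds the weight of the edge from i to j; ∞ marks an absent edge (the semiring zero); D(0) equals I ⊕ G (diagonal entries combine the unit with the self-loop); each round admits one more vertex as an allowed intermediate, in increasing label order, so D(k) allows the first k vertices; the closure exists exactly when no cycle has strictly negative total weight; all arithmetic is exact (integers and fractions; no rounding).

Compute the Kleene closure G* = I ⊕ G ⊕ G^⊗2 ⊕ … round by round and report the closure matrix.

D(0):
  [0, 11, 0]
  [10, 0, ∞]
  [14, 0, 0]
D(1):
  [0, 11, 0]
  [10, 0, 10]
  [14, 0, 0]
D(2):
  [0, 11, 0]
  [10, 0, 10]
  [10, 0, 0]
D(3):
  [0, 0, 0]
  [10, 0, 10]
  [10, 0, 0]
Answer: G* = [[0, 0, 0], [10, 0, 10], [10, 0, 0]]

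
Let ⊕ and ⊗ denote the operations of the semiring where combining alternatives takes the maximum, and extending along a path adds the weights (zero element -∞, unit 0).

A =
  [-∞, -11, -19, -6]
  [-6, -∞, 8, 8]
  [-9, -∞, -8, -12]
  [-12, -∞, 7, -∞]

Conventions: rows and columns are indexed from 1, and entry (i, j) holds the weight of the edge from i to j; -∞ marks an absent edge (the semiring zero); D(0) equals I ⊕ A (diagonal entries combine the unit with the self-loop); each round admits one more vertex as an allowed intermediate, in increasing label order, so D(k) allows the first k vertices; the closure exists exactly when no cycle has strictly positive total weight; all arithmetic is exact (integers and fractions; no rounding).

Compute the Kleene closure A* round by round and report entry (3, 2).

D(0):
  [0, -11, -19, -6]
  [-6, 0, 8, 8]
  [-9, -∞, 0, -12]
  [-12, -∞, 7, 0]
D(1):
  [0, -11, -19, -6]
  [-6, 0, 8, 8]
  [-9, -20, 0, -12]
  [-12, -23, 7, 0]
D(2):
  [0, -11, -3, -3]
  [-6, 0, 8, 8]
  [-9, -20, 0, -12]
  [-12, -23, 7, 0]
D(3):
  [0, -11, -3, -3]
  [-1, 0, 8, 8]
  [-9, -20, 0, -12]
  [-2, -13, 7, 0]
D(4):
  [0, -11, 4, -3]
  [6, 0, 15, 8]
  [-9, -20, 0, -12]
  [-2, -13, 7, 0]
Answer: A*[3][2] = -20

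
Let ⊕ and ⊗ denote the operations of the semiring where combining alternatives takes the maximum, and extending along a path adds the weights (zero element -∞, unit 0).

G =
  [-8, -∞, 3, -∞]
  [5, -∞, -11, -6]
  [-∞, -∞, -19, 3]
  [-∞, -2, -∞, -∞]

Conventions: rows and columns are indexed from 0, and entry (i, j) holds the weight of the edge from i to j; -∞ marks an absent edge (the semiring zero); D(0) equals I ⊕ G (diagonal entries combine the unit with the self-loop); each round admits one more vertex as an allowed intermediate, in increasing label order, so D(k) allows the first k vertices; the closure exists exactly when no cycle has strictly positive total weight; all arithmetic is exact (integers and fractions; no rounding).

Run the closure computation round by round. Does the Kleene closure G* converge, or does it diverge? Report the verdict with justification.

D(0):
  [0, -∞, 3, -∞]
  [5, 0, -11, -6]
  [-∞, -∞, 0, 3]
  [-∞, -2, -∞, 0]
D(1):
  [0, -∞, 3, -∞]
  [5, 0, 8, -6]
  [-∞, -∞, 0, 3]
  [-∞, -2, -∞, 0]
D(2):
  [0, -∞, 3, -∞]
  [5, 0, 8, -6]
  [-∞, -∞, 0, 3]
  [3, -2, 6, 0]
Detection: at round 3, diagonal entry (3, 3) turns strictly positive.
Key observation: the cycle 3->1->0->2->3 has total weight (-2) + 5 + 3 + 3, which is strictly positive.
Answer: DIVERGES — positive cycle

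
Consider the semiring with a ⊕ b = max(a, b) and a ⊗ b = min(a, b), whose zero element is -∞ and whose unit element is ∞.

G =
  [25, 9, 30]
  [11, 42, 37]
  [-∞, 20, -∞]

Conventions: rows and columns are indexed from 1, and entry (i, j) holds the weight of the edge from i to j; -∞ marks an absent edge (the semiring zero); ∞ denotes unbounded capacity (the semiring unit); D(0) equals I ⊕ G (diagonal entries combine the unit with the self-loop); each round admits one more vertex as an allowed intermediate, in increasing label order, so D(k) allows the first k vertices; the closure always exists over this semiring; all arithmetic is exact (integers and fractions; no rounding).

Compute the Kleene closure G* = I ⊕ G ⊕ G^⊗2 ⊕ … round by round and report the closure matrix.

D(0):
  [∞, 9, 30]
  [11, ∞, 37]
  [-∞, 20, ∞]
D(1):
  [∞, 9, 30]
  [11, ∞, 37]
  [-∞, 20, ∞]
D(2):
  [∞, 9, 30]
  [11, ∞, 37]
  [11, 20, ∞]
D(3):
  [∞, 20, 30]
  [11, ∞, 37]
  [11, 20, ∞]
Answer: G* = [[∞, 20, 30], [11, ∞, 37], [11, 20, ∞]]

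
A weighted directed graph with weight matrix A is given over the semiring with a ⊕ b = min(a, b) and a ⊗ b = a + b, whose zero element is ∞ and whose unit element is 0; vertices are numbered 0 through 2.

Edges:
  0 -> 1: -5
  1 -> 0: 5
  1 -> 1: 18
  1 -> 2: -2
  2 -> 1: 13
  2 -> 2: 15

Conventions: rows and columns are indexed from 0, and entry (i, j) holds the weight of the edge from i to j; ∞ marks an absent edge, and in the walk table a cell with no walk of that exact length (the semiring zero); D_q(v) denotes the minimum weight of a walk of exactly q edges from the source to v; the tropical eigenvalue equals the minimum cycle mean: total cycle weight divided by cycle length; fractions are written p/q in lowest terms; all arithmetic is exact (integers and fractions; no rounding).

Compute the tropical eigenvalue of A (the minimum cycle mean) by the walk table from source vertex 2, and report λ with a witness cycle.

q=0: [∞, ∞, 0]
q=1: [∞, 13, 15]
q=2: [18, 28, 11]
q=3: [33, 13, 26]
Optimal cycle mean attained by: cycle 0->1->0, total (-5) + 5, length 2.
Answer: λ = 0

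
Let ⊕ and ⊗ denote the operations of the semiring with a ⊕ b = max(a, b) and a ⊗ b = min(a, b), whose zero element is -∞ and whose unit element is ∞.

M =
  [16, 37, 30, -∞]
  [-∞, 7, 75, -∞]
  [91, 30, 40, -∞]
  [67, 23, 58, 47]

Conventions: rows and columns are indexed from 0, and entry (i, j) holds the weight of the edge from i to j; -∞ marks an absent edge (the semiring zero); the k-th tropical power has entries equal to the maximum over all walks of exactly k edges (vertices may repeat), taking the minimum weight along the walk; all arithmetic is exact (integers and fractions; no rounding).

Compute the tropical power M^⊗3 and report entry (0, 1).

M^⊗2:
  [30, 30, 37, -∞]
  [75, 30, 40, -∞]
  [40, 37, 40, -∞]
  [58, 37, 47, 47]
M^⊗3:
  [37, 30, 37, -∞]
  [40, 37, 40, -∞]
  [40, 37, 40, -∞]
  [47, 37, 47, 47]
Key observation: the optimum is the walk 0->1->2->1, with weight 37 min 75 min 30 = 30.
Optimal value attained by: walk 0->1->2->1.
Answer: (M^⊗3)[0][1] = 30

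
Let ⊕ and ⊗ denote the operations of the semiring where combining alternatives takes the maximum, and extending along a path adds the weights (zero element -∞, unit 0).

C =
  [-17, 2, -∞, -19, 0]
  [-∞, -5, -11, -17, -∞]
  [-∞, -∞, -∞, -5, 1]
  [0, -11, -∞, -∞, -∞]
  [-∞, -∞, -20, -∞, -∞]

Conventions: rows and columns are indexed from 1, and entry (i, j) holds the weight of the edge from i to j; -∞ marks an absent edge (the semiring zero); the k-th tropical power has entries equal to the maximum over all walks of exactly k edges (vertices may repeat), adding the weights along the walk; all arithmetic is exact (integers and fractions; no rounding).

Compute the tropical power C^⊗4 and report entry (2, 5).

C^⊗2:
  [-19, -3, -9, -15, -17]
  [-17, -10, -16, -16, -10]
  [-5, -16, -19, -∞, -∞]
  [-17, 2, -22, -19, 0]
  [-∞, -∞, -∞, -25, -19]
C^⊗3:
  [-15, -8, -14, -14, -8]
  [-16, -15, -21, -21, -15]
  [-22, -3, -27, -24, -5]
  [-19, -3, -9, -15, -17]
  [-25, -36, -39, -∞, -∞]
C^⊗4:
  [-14, -13, -19, -19, -13]
  [-21, -14, -26, -26, -16]
  [-24, -8, -14, -20, -22]
  [-15, -8, -14, -14, -8]
  [-42, -23, -47, -44, -25]
Key observation: the optimum is the walk 2->3->4->1->5, with weight (-11) + (-5) + 0 + 0 = -16.
Optimal value attained by: walk 2->3->4->1->5.
Answer: (C^⊗4)[2][5] = -16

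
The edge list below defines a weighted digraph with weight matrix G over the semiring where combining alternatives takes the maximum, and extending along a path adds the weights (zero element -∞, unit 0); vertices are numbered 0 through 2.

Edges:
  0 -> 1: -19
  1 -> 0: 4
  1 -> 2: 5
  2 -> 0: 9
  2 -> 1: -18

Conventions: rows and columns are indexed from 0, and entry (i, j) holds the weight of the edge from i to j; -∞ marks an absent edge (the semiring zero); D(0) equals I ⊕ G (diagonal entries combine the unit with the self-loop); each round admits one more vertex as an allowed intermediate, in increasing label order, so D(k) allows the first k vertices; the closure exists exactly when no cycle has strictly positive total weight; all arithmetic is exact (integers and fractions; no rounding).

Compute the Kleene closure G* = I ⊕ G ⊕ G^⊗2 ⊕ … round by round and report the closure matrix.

D(0):
  [0, -19, -∞]
  [4, 0, 5]
  [9, -18, 0]
D(1):
  [0, -19, -∞]
  [4, 0, 5]
  [9, -10, 0]
D(2):
  [0, -19, -14]
  [4, 0, 5]
  [9, -10, 0]
D(3):
  [0, -19, -14]
  [14, 0, 5]
  [9, -10, 0]
Answer: G* = [[0, -19, -14], [14, 0, 5], [9, -10, 0]]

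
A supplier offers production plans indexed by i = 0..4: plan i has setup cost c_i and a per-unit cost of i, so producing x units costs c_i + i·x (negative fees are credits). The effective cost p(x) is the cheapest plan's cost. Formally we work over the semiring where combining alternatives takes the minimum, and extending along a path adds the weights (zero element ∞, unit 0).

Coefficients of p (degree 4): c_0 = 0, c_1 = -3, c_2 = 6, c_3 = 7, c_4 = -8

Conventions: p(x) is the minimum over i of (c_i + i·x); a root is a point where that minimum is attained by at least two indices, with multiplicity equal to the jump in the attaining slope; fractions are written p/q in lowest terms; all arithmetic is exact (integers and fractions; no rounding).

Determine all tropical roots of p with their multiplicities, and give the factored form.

hull edge (i=0, c=0) to (i=1, c=-3): slope -3, span 1
hull edge (i=1, c=-3) to (i=4, c=-8): slope -5/3, span 3
Factored form: p(x) = -8 ⊗ (x ⊕ 5/3) ⊗ (x ⊕ 5/3) ⊗ (x ⊕ 5/3) ⊗ (x ⊕ 3)
Answer: roots = 5/3 (mult 3), 3 (mult 1)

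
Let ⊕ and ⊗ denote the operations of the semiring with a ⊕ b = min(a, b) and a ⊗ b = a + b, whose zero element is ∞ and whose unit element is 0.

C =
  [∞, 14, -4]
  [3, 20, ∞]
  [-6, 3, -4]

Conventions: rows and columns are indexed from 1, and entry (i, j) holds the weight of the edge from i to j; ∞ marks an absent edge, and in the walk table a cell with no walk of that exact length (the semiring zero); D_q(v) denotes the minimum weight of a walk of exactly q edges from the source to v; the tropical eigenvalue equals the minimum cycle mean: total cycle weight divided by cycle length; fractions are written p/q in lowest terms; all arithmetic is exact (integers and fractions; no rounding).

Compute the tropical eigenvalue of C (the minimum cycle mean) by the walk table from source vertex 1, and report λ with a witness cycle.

q=0: [0, ∞, ∞]
q=1: [∞, 14, -4]
q=2: [-10, -1, -8]
q=3: [-14, -5, -14]
Optimal cycle mean attained by: cycle 1->3->1, total (-4) + (-6), length 2.
Answer: λ = -5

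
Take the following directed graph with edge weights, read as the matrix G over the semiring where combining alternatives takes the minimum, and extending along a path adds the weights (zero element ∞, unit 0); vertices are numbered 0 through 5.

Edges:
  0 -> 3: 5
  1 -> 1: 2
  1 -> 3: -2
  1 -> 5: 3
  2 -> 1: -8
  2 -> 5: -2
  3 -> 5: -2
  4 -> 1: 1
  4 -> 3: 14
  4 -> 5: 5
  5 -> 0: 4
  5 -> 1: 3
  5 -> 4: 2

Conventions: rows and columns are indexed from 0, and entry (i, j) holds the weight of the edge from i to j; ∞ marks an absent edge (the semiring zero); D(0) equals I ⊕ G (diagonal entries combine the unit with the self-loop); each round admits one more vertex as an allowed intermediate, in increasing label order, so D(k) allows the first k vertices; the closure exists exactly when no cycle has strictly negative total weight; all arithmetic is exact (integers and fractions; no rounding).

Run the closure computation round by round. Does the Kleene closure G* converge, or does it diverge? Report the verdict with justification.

D(0):
  [0, ∞, ∞, 5, ∞, ∞]
  [∞, 0, ∞, -2, ∞, 3]
  [∞, -8, 0, ∞, ∞, -2]
  [∞, ∞, ∞, 0, ∞, -2]
  [∞, 1, ∞, 14, 0, 5]
  [4, 3, ∞, ∞, 2, 0]
D(1):
  [0, ∞, ∞, 5, ∞, ∞]
  [∞, 0, ∞, -2, ∞, 3]
  [∞, -8, 0, ∞, ∞, -2]
  [∞, ∞, ∞, 0, ∞, -2]
  [∞, 1, ∞, 14, 0, 5]
  [4, 3, ∞, 9, 2, 0]
D(2):
  [0, ∞, ∞, 5, ∞, ∞]
  [∞, 0, ∞, -2, ∞, 3]
  [∞, -8, 0, -10, ∞, -5]
  [∞, ∞, ∞, 0, ∞, -2]
  [∞, 1, ∞, -1, 0, 4]
  [4, 3, ∞, 1, 2, 0]
D(3):
  [0, ∞, ∞, 5, ∞, ∞]
  [∞, 0, ∞, -2, ∞, 3]
  [∞, -8, 0, -10, ∞, -5]
  [∞, ∞, ∞, 0, ∞, -2]
  [∞, 1, ∞, -1, 0, 4]
  [4, 3, ∞, 1, 2, 0]
Detection: at round 4, diagonal entry (5, 5) turns strictly negative.
Key observation: the cycle 5->1->3->5 has total weight 3 + (-2) + (-2), which is strictly negative.
Answer: DIVERGES — negative cycle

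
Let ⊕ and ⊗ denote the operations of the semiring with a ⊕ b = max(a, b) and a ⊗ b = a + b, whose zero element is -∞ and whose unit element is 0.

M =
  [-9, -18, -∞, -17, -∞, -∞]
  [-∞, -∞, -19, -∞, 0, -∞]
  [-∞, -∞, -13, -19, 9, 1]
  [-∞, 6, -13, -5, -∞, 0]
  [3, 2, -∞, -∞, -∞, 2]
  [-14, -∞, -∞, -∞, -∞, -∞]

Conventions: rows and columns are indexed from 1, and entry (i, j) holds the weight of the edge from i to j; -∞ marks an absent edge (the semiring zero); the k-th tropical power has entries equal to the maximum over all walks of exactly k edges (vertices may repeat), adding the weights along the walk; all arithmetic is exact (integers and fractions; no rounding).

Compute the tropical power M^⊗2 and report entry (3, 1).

M^⊗2:
  [-18, -11, -30, -22, -18, -17]
  [3, 2, -32, -38, -10, 2]
  [12, 11, -26, -24, -4, 11]
  [-14, 1, -13, -10, 6, -5]
  [-6, -15, -17, -14, 2, -∞]
  [-23, -32, -∞, -31, -∞, -∞]
Key observation: the optimum is the walk 3->5->1, with weight 9 + 3 = 12.
Optimal value attained by: walk 3->5->1.
Answer: (M^⊗2)[3][1] = 12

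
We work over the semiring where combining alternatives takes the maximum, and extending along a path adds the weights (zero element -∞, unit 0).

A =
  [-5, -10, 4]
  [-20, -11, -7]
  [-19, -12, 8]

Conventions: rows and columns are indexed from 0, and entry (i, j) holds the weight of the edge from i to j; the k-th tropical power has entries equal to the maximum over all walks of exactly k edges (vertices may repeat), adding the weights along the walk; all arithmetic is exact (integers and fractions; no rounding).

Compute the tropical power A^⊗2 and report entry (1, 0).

A^⊗2:
  [-10, -8, 12]
  [-25, -19, 1]
  [-11, -4, 16]
Key observation: the optimum is the walk 1->0->0, with weight (-20) + (-5) = -25.
Optimal value attained by: walk 1->0->0.
Answer: (A^⊗2)[1][0] = -25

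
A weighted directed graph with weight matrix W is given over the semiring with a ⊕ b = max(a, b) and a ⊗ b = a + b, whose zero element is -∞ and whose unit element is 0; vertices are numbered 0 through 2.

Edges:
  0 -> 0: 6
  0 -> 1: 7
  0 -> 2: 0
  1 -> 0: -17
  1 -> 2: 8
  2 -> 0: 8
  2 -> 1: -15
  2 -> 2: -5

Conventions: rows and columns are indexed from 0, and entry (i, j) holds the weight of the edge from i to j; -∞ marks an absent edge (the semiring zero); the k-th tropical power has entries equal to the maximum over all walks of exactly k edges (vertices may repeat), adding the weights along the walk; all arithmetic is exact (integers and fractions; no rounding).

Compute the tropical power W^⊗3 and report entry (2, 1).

W^⊗2:
  [12, 13, 15]
  [16, -7, 3]
  [14, 15, 8]
W^⊗3:
  [23, 19, 21]
  [22, 23, 16]
  [20, 21, 23]
Key observation: the optimum is the walk 2->0->0->1, with weight 8 + 6 + 7 = 21.
Optimal value attained by: walk 2->0->0->1.
Answer: (W^⊗3)[2][1] = 21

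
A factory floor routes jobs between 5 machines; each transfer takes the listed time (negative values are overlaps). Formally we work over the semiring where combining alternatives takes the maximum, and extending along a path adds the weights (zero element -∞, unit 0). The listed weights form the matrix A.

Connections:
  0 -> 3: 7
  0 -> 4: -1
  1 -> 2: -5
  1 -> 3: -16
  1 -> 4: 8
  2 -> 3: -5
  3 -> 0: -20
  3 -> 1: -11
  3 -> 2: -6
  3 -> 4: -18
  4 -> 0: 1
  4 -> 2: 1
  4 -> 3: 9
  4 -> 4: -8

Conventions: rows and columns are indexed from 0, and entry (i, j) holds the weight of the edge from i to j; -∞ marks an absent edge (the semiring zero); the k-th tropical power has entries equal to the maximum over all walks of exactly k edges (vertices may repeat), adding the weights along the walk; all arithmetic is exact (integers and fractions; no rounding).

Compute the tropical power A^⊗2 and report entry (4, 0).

A^⊗2:
  [0, -4, 1, 8, -9]
  [9, -27, 9, 17, 0]
  [-25, -16, -11, -∞, -23]
  [-17, -∞, -16, -9, -3]
  [-7, -2, 3, 8, 0]
Key observation: the optimum is the walk 4->4->0, with weight (-8) + 1 = -7.
Optimal value attained by: walk 4->4->0.
Answer: (A^⊗2)[4][0] = -7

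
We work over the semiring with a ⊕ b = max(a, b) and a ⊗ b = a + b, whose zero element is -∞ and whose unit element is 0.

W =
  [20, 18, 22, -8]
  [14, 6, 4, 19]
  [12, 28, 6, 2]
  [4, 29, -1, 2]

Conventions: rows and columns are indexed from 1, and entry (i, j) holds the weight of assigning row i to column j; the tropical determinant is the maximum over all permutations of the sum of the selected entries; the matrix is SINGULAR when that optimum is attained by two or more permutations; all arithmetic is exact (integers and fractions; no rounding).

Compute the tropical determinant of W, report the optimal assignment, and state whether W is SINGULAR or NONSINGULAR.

σ = (1, 2, 3, 4): 20 + 6 + 6 + 2 = 34
σ = (1, 2, 4, 3): 20 + 6 + 2 + (-1) = 27
σ = (1, 3, 2, 4): 20 + 4 + 28 + 2 = 54
σ = (1, 3, 4, 2): 20 + 4 + 2 + 29 = 55
σ = (1, 4, 2, 3): 20 + 19 + 28 + (-1) = 66
σ = (1, 4, 3, 2): 20 + 19 + 6 + 29 = 74
σ = (2, 1, 3, 4): 18 + 14 + 6 + 2 = 40
σ = (2, 1, 4, 3): 18 + 14 + 2 + (-1) = 33
σ = (2, 3, 1, 4): 18 + 4 + 12 + 2 = 36
σ = (2, 3, 4, 1): 18 + 4 + 2 + 4 = 28
σ = (2, 4, 1, 3): 18 + 19 + 12 + (-1) = 48
σ = (2, 4, 3, 1): 18 + 19 + 6 + 4 = 47
σ = (3, 1, 2, 4): 22 + 14 + 28 + 2 = 66
σ = (3, 1, 4, 2): 22 + 14 + 2 + 29 = 67
σ = (3, 2, 1, 4): 22 + 6 + 12 + 2 = 42
σ = (3, 2, 4, 1): 22 + 6 + 2 + 4 = 34
σ = (3, 4, 1, 2): 22 + 19 + 12 + 29 = 82
σ = (3, 4, 2, 1): 22 + 19 + 28 + 4 = 73
σ = (4, 1, 2, 3): (-8) + 14 + 28 + (-1) = 33
σ = (4, 1, 3, 2): (-8) + 14 + 6 + 29 = 41
σ = (4, 2, 1, 3): (-8) + 6 + 12 + (-1) = 9
σ = (4, 2, 3, 1): (-8) + 6 + 6 + 4 = 8
σ = (4, 3, 1, 2): (-8) + 4 + 12 + 29 = 37
σ = (4, 3, 2, 1): (-8) + 4 + 28 + 4 = 28
Optimal value attained by: σ = (3, 4, 1, 2).
Answer: det⊕(W) = 82; verdict: NONSINGULAR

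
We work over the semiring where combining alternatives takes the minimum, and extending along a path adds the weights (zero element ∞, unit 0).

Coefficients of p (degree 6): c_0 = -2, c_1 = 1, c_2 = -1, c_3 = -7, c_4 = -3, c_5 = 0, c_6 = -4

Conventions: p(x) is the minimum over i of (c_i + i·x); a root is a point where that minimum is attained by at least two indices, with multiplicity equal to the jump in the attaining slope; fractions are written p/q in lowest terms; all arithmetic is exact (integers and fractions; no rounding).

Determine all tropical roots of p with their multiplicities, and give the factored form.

hull edge (i=0, c=-2) to (i=3, c=-7): slope -5/3, span 3
hull edge (i=3, c=-7) to (i=6, c=-4): slope 1, span 3
Factored form: p(x) = -4 ⊗ (x ⊕ (-1)) ⊗ (x ⊕ (-1)) ⊗ (x ⊕ (-1)) ⊗ (x ⊕ 5/3) ⊗ (x ⊕ 5/3) ⊗ (x ⊕ 5/3)
Answer: roots = -1 (mult 3), 5/3 (mult 3)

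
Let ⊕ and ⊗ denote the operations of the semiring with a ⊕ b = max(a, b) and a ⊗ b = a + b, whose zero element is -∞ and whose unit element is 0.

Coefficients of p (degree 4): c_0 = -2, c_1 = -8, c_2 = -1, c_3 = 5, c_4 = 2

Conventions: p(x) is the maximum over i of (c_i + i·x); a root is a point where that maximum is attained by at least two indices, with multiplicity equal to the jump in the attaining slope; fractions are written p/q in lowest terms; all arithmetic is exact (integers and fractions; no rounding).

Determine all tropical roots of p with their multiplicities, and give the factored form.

hull edge (i=0, c=-2) to (i=3, c=5): slope 7/3, span 3
hull edge (i=3, c=5) to (i=4, c=2): slope -3, span 1
Factored form: p(x) = 2 ⊗ (x ⊕ (-7/3)) ⊗ (x ⊕ (-7/3)) ⊗ (x ⊕ (-7/3)) ⊗ (x ⊕ 3)
Answer: roots = -7/3 (mult 3), 3 (mult 1)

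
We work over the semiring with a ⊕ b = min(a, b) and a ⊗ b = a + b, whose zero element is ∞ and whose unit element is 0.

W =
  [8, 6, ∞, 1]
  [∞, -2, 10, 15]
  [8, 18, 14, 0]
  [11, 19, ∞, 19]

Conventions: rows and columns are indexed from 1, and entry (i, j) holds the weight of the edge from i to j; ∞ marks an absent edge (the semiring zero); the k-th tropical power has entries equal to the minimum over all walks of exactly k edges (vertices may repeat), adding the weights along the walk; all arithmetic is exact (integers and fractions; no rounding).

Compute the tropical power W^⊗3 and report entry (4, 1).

W^⊗2:
  [12, 4, 16, 9]
  [18, -4, 8, 10]
  [11, 14, 28, 9]
  [19, 17, 29, 12]
W^⊗3:
  [20, 2, 14, 13]
  [16, -6, 6, 8]
  [19, 12, 24, 12]
  [23, 15, 27, 20]
Key observation: the optimum is the walk 4->1->4->1, with weight 11 + 1 + 11 = 23.
Optimal value attained by: walk 4->1->4->1.
Answer: (W^⊗3)[4][1] = 23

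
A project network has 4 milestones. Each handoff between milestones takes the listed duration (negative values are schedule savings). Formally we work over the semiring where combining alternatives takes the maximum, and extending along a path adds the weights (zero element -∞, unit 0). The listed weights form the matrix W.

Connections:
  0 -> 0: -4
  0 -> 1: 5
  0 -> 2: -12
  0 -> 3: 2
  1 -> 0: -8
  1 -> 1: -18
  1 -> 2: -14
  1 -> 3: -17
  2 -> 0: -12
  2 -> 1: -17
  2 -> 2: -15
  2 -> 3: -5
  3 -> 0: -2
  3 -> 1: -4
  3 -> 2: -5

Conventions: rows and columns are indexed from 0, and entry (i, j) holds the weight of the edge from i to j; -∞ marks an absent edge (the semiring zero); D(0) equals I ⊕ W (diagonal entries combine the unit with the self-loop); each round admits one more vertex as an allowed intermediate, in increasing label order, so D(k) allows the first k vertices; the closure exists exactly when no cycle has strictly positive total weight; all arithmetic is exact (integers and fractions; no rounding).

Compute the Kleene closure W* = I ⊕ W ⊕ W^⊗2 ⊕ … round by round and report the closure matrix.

D(0):
  [0, 5, -12, 2]
  [-8, 0, -14, -17]
  [-12, -17, 0, -5]
  [-2, -4, -5, 0]
D(1):
  [0, 5, -12, 2]
  [-8, 0, -14, -6]
  [-12, -7, 0, -5]
  [-2, 3, -5, 0]
D(2):
  [0, 5, -9, 2]
  [-8, 0, -14, -6]
  [-12, -7, 0, -5]
  [-2, 3, -5, 0]
D(3):
  [0, 5, -9, 2]
  [-8, 0, -14, -6]
  [-12, -7, 0, -5]
  [-2, 3, -5, 0]
D(4):
  [0, 5, -3, 2]
  [-8, 0, -11, -6]
  [-7, -2, 0, -5]
  [-2, 3, -5, 0]
Answer: W* = [[0, 5, -3, 2], [-8, 0, -11, -6], [-7, -2, 0, -5], [-2, 3, -5, 0]]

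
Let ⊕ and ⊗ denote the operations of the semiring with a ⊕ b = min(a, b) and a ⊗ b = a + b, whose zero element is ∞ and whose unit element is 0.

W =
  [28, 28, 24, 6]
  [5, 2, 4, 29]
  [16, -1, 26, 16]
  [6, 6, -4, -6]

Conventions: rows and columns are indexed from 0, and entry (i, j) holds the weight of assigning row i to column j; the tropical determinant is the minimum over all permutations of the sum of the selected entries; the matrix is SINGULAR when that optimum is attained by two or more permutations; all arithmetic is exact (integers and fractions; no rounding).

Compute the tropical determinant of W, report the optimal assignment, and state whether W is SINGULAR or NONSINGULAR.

σ = (0, 1, 2, 3): 28 + 2 + 26 + (-6) = 50
σ = (0, 1, 3, 2): 28 + 2 + 16 + (-4) = 42
σ = (0, 2, 1, 3): 28 + 4 + (-1) + (-6) = 25
σ = (0, 2, 3, 1): 28 + 4 + 16 + 6 = 54
σ = (0, 3, 1, 2): 28 + 29 + (-1) + (-4) = 52
σ = (0, 3, 2, 1): 28 + 29 + 26 + 6 = 89
σ = (1, 0, 2, 3): 28 + 5 + 26 + (-6) = 53
σ = (1, 0, 3, 2): 28 + 5 + 16 + (-4) = 45
σ = (1, 2, 0, 3): 28 + 4 + 16 + (-6) = 42
σ = (1, 2, 3, 0): 28 + 4 + 16 + 6 = 54
σ = (1, 3, 0, 2): 28 + 29 + 16 + (-4) = 69
σ = (1, 3, 2, 0): 28 + 29 + 26 + 6 = 89
σ = (2, 0, 1, 3): 24 + 5 + (-1) + (-6) = 22
σ = (2, 0, 3, 1): 24 + 5 + 16 + 6 = 51
σ = (2, 1, 0, 3): 24 + 2 + 16 + (-6) = 36
σ = (2, 1, 3, 0): 24 + 2 + 16 + 6 = 48
σ = (2, 3, 0, 1): 24 + 29 + 16 + 6 = 75
σ = (2, 3, 1, 0): 24 + 29 + (-1) + 6 = 58
σ = (3, 0, 1, 2): 6 + 5 + (-1) + (-4) = 6
σ = (3, 0, 2, 1): 6 + 5 + 26 + 6 = 43
σ = (3, 1, 0, 2): 6 + 2 + 16 + (-4) = 20
σ = (3, 1, 2, 0): 6 + 2 + 26 + 6 = 40
σ = (3, 2, 0, 1): 6 + 4 + 16 + 6 = 32
σ = (3, 2, 1, 0): 6 + 4 + (-1) + 6 = 15
Optimal value attained by: σ = (3, 0, 1, 2).
Answer: det⊕(W) = 6; verdict: NONSINGULAR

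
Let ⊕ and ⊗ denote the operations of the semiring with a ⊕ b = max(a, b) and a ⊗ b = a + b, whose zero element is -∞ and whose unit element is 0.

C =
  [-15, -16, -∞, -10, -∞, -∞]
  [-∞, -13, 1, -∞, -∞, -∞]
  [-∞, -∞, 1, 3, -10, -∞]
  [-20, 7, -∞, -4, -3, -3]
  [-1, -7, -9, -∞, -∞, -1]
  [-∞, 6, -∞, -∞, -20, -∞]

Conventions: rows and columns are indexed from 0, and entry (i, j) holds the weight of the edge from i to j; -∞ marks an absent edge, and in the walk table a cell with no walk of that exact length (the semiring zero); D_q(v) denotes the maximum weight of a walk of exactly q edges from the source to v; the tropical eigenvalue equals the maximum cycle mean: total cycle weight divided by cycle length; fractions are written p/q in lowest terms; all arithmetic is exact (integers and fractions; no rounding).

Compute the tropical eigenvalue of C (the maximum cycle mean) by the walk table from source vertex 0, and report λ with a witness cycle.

q=0: [0, -∞, -∞, -∞, -∞, -∞]
q=1: [-15, -16, -∞, -10, -∞, -∞]
q=2: [-30, -3, -15, -14, -13, -13]
q=3: [-14, -7, -2, -12, -17, -14]
q=4: [-18, -5, -1, 1, -12, -15]
q=5: [-13, 8, 0, 2, -2, -2]
q=6: [-3, 9, 9, 3, -1, -1]
Optimal cycle mean attained by: cycle 1->2->3->1, total 1 + 3 + 7, length 3.
Answer: λ = 11/3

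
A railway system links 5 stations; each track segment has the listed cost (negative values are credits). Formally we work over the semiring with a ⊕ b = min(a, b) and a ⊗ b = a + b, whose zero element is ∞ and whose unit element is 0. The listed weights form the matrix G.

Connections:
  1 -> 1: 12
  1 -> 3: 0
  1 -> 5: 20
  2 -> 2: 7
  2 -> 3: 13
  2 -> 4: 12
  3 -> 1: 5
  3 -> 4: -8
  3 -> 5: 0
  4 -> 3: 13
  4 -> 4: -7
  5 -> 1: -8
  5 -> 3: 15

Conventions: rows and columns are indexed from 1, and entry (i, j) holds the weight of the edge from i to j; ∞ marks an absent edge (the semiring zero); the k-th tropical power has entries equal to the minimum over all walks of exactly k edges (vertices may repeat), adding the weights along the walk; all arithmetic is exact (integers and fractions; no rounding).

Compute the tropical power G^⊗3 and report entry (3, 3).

G^⊗2:
  [5, ∞, 12, -8, 0]
  [18, 14, 20, 5, 13]
  [-8, ∞, 5, -15, 25]
  [18, ∞, 6, -14, 13]
  [4, ∞, -8, 7, 12]
G^⊗3:
  [-8, ∞, 5, -15, 12]
  [5, 21, 18, -2, 20]
  [4, ∞, -8, -22, 5]
  [5, ∞, -1, -21, 6]
  [-3, ∞, 4, -16, -8]
Key observation: the optimum is the walk 3->5->1->3, with weight 0 + (-8) + 0 = -8.
Optimal value attained by: walk 3->5->1->3.
Answer: (G^⊗3)[3][3] = -8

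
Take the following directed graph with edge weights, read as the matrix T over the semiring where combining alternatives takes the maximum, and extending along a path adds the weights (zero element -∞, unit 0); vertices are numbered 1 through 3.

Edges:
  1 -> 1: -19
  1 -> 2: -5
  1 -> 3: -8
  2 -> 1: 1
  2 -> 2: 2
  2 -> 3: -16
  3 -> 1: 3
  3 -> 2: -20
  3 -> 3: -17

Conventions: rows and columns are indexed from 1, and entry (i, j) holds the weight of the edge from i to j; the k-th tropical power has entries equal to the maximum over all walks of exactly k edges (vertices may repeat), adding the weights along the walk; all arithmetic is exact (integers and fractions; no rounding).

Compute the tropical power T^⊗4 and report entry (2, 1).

T^⊗2:
  [-4, -3, -21]
  [3, 4, -7]
  [-14, -2, -5]
T^⊗3:
  [-2, -1, -12]
  [5, 6, -5]
  [-1, 0, -18]
T^⊗4:
  [0, 1, -10]
  [7, 8, -3]
  [1, 2, -9]
Key observation: the optimum is the walk 2->2->2->2->1, with weight 2 + 2 + 2 + 1 = 7.
Optimal value attained by: walk 2->2->2->2->1.
Answer: (T^⊗4)[2][1] = 7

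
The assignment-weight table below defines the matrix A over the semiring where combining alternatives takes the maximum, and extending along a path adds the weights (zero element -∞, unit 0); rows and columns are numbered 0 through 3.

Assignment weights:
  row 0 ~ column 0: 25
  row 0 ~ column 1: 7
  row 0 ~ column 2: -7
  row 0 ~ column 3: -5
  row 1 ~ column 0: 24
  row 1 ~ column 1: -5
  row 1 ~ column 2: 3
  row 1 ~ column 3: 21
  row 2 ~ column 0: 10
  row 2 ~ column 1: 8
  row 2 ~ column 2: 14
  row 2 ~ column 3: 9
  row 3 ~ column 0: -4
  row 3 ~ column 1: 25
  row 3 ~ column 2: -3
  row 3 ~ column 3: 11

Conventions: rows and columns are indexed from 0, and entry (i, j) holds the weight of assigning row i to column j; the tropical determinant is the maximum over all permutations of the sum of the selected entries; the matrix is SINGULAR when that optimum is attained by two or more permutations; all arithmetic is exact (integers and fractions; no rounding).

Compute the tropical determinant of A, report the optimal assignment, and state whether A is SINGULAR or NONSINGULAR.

σ = (0, 1, 2, 3): 25 + (-5) + 14 + 11 = 45
σ = (0, 1, 3, 2): 25 + (-5) + 9 + (-3) = 26
σ = (0, 2, 1, 3): 25 + 3 + 8 + 11 = 47
σ = (0, 2, 3, 1): 25 + 3 + 9 + 25 = 62
σ = (0, 3, 1, 2): 25 + 21 + 8 + (-3) = 51
σ = (0, 3, 2, 1): 25 + 21 + 14 + 25 = 85
σ = (1, 0, 2, 3): 7 + 24 + 14 + 11 = 56
σ = (1, 0, 3, 2): 7 + 24 + 9 + (-3) = 37
σ = (1, 2, 0, 3): 7 + 3 + 10 + 11 = 31
σ = (1, 2, 3, 0): 7 + 3 + 9 + (-4) = 15
σ = (1, 3, 0, 2): 7 + 21 + 10 + (-3) = 35
σ = (1, 3, 2, 0): 7 + 21 + 14 + (-4) = 38
σ = (2, 0, 1, 3): (-7) + 24 + 8 + 11 = 36
σ = (2, 0, 3, 1): (-7) + 24 + 9 + 25 = 51
σ = (2, 1, 0, 3): (-7) + (-5) + 10 + 11 = 9
σ = (2, 1, 3, 0): (-7) + (-5) + 9 + (-4) = -7
σ = (2, 3, 0, 1): (-7) + 21 + 10 + 25 = 49
σ = (2, 3, 1, 0): (-7) + 21 + 8 + (-4) = 18
σ = (3, 0, 1, 2): (-5) + 24 + 8 + (-3) = 24
σ = (3, 0, 2, 1): (-5) + 24 + 14 + 25 = 58
σ = (3, 1, 0, 2): (-5) + (-5) + 10 + (-3) = -3
σ = (3, 1, 2, 0): (-5) + (-5) + 14 + (-4) = 0
σ = (3, 2, 0, 1): (-5) + 3 + 10 + 25 = 33
σ = (3, 2, 1, 0): (-5) + 3 + 8 + (-4) = 2
Optimal value attained by: σ = (0, 3, 2, 1).
Answer: det⊕(A) = 85; verdict: NONSINGULAR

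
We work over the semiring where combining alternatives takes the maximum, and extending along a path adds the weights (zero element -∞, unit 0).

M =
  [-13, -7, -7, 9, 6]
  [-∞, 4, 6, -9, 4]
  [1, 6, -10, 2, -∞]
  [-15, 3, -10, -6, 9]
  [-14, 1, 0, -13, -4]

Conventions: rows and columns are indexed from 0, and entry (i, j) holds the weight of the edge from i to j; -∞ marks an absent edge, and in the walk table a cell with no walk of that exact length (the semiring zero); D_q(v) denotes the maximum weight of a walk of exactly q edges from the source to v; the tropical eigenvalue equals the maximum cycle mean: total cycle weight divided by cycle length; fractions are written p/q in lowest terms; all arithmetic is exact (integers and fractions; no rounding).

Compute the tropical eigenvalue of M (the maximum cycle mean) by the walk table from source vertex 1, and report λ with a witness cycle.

q=0: [-∞, 0, -∞, -∞, -∞]
q=1: [-∞, 4, 6, -9, 4]
q=2: [7, 12, 10, 8, 8]
q=3: [11, 16, 18, 16, 17]
q=4: [19, 24, 22, 20, 25]
q=5: [23, 28, 30, 28, 29]
Optimal cycle mean attained by: cycle 1->2->1, total 6 + 6, length 2.
Answer: λ = 6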